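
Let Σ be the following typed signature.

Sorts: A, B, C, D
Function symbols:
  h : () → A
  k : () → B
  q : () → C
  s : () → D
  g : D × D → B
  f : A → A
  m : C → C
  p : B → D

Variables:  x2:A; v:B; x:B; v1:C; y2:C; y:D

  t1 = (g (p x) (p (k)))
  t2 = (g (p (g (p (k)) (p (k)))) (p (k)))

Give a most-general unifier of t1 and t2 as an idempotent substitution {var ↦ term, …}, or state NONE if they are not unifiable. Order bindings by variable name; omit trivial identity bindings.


{x ↦ (g (p (k)) (p (k)))}


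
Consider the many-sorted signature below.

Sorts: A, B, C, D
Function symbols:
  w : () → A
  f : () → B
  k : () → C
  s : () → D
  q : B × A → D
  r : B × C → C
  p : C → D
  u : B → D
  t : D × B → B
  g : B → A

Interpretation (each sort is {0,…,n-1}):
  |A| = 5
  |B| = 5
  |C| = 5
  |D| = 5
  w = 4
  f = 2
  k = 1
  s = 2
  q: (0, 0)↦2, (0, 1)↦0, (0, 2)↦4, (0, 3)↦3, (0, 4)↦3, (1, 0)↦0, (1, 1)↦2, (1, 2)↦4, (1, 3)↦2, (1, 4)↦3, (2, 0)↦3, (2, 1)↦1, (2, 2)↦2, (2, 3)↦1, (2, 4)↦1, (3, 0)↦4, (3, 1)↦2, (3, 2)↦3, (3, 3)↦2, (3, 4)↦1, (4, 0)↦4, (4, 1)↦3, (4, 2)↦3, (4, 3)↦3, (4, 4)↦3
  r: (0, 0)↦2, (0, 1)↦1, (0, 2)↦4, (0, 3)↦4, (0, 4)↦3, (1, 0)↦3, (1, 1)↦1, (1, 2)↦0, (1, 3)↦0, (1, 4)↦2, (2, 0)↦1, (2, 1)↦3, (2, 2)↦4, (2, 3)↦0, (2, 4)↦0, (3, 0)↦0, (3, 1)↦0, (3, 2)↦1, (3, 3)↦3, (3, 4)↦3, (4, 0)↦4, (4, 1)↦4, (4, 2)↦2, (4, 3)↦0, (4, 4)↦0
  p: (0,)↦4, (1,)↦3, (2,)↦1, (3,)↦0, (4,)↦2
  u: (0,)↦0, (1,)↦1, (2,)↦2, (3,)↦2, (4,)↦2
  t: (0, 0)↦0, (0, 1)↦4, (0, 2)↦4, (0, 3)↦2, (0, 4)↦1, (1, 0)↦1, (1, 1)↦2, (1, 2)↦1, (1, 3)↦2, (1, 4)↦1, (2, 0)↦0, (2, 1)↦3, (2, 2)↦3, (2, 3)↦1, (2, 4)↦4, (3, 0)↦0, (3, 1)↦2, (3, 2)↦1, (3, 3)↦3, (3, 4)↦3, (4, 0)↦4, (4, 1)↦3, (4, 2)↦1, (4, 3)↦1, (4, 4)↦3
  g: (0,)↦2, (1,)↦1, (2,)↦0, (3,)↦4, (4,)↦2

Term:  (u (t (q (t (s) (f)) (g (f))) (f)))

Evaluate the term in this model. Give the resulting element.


  s = 2
  f = 2
  (t (s) (f)) = t(2, 2) = 3
  f = 2
  (g (f)) = g(2,) = 0
  (q (t (s) (f)) (g (f))) = q(3, 0) = 4
  f = 2
  (t (q (t (s) (f)) (g (f))) (f)) = t(4, 2) = 1
  (u (t (q (t (s) (f)) (g (f))) (f))) = u(1,) = 1

value = 1


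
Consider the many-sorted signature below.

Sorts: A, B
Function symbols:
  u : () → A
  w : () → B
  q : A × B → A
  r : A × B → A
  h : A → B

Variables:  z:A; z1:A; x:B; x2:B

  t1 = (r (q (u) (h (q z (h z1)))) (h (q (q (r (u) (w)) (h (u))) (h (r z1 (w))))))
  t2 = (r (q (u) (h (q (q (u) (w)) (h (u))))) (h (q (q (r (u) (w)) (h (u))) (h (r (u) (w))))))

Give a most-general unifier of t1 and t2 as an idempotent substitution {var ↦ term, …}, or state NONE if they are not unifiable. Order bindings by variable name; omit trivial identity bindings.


{z ↦ (q (u) (w)), z1 ↦ (u)}


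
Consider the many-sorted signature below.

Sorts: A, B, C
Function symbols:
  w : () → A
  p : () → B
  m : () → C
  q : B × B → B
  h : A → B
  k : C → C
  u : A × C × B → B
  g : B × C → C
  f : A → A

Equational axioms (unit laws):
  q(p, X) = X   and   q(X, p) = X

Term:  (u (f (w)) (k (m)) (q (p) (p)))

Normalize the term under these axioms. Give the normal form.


normal form = (u (f (w)) (k (m)) (p))

1. (u (f (w)) (k (m)) (q (p) (p)))  →  (u (f (w)) (k (m)) (p))


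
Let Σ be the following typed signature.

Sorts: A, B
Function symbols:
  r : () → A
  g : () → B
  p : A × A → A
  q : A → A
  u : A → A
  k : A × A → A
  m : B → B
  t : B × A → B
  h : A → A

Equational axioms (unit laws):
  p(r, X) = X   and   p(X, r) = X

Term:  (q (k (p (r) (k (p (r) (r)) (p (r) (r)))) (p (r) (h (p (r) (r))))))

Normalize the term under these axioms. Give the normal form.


normal form = (q (k (k (r) (r)) (h (r))))

1. (q (k (p (r) (k (p (r) (r)) (p (r) (r)))) (p (r) (h (p (r) (r))))))  →  (q (k (k (p (r) (r)) (p (r) (r))) (p (r) (h (p (r) (r))))))
2. (q (k (k (p (r) (r)) (p (r) (r))) (p (r) (h (p (r) (r))))))  →  (q (k (k (r) (p (r) (r))) (p (r) (h (p (r) (r))))))
3. (q (k (k (r) (p (r) (r))) (p (r) (h (p (r) (r))))))  →  (q (k (k (r) (r)) (p (r) (h (p (r) (r))))))
4. (q (k (k (r) (r)) (p (r) (h (p (r) (r))))))  →  (q (k (k (r) (r)) (h (p (r) (r)))))
5. (q (k (k (r) (r)) (h (p (r) (r)))))  →  (q (k (k (r) (r)) (h (r))))


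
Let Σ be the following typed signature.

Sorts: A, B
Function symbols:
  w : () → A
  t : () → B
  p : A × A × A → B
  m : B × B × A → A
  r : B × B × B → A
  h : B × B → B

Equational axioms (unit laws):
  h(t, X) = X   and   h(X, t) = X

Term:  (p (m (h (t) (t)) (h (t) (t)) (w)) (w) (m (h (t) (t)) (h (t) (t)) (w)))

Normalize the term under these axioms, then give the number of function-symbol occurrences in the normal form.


size = 10

1. (p (m (h (t) (t)) (h (t) (t)) (w)) (w) (m (h (t) (t)) (h (t) (t)) (w)))  →  (p (m (t) (h (t) (t)) (w)) (w) (m (h (t) (t)) (h (t) (t)) (w)))
2. (p (m (t) (h (t) (t)) (w)) (w) (m (h (t) (t)) (h (t) (t)) (w)))  →  (p (m (t) (t) (w)) (w) (m (h (t) (t)) (h (t) (t)) (w)))
3. (p (m (t) (t) (w)) (w) (m (h (t) (t)) (h (t) (t)) (w)))  →  (p (m (t) (t) (w)) (w) (m (t) (h (t) (t)) (w)))
4. (p (m (t) (t) (w)) (w) (m (t) (h (t) (t)) (w)))  →  (p (m (t) (t) (w)) (w) (m (t) (t) (w)))
normal form: (p (m (t) (t) (w)) (w) (m (t) (t) (w)))


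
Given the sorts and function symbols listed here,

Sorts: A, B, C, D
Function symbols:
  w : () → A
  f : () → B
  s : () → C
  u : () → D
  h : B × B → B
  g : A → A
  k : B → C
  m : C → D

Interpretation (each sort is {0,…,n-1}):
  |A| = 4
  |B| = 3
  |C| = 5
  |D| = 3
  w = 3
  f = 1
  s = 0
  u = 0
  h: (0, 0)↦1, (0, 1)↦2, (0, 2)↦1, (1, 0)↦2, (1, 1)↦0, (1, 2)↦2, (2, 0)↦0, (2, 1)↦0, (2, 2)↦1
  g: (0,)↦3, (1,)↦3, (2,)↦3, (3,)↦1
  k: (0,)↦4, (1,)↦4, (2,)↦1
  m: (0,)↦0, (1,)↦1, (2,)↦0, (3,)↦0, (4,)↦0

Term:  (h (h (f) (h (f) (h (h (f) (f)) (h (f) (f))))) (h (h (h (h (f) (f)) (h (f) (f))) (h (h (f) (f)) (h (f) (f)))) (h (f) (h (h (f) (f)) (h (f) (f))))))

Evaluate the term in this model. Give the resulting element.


value = 0

  f = 1
  f = 1
  f = 1
  f = 1
  (h (f) (f)) = h(1, 1) = 0
  f = 1
  f = 1
  (h (f) (f)) = h(1, 1) = 0
  (h (h (f) (f)) (h (f) (f))) = h(0, 0) = 1
  (h (f) (h (h (f) (f)) (h (f) (f)))) = h(1, 1) = 0
  (h (f) (h (f) (h (h (f) (f)) (h (f) (f))))) = h(1, 0) = 2
  f = 1
  f = 1
  (h (f) (f)) = h(1, 1) = 0
  f = 1
  f = 1
  (h (f) (f)) = h(1, 1) = 0
  (h (h (f) (f)) (h (f) (f))) = h(0, 0) = 1
  f = 1
  f = 1
  (h (f) (f)) = h(1, 1) = 0
  f = 1
  f = 1
  (h (f) (f)) = h(1, 1) = 0
  (h (h (f) (f)) (h (f) (f))) = h(0, 0) = 1
  (h (h (h (f) (f)) (h (f) (f))) (h (h (f) (f)) (h (f) (f)))) = h(1, 1) = 0
  f = 1
  f = 1
  f = 1
  (h (f) (f)) = h(1, 1) = 0
  f = 1
  f = 1
  (h (f) (f)) = h(1, 1) = 0
  (h (h (f) (f)) (h (f) (f))) = h(0, 0) = 1
  (h (f) (h (h (f) (f)) (h (f) (f)))) = h(1, 1) = 0
  (h (h (h (h (f) (f)) (h (f) (f))) (h (h (f) (f)) (h (f) (f)))) (h (f) (h (h (f) (f)) (h (f) (f))))) = h(0, 0) = 1
  (h (h (f) (h (f) (h (h (f) (f)) (h (f) (f))))) (h (h (h (h (f) (f)) (h (f) (f))) (h (h (f) (f)) (h (f) (f)))) (h (f) (h (h (f) (f)) (h (f) (f)))))) = h(2, 1) = 0


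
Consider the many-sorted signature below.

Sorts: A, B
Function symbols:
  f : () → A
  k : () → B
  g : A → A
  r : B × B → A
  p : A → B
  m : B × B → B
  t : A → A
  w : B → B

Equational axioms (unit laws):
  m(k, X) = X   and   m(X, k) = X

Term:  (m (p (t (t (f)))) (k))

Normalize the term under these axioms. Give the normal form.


normal form = (p (t (t (f))))

1. (m (p (t (t (f)))) (k))  →  (p (t (t (f))))


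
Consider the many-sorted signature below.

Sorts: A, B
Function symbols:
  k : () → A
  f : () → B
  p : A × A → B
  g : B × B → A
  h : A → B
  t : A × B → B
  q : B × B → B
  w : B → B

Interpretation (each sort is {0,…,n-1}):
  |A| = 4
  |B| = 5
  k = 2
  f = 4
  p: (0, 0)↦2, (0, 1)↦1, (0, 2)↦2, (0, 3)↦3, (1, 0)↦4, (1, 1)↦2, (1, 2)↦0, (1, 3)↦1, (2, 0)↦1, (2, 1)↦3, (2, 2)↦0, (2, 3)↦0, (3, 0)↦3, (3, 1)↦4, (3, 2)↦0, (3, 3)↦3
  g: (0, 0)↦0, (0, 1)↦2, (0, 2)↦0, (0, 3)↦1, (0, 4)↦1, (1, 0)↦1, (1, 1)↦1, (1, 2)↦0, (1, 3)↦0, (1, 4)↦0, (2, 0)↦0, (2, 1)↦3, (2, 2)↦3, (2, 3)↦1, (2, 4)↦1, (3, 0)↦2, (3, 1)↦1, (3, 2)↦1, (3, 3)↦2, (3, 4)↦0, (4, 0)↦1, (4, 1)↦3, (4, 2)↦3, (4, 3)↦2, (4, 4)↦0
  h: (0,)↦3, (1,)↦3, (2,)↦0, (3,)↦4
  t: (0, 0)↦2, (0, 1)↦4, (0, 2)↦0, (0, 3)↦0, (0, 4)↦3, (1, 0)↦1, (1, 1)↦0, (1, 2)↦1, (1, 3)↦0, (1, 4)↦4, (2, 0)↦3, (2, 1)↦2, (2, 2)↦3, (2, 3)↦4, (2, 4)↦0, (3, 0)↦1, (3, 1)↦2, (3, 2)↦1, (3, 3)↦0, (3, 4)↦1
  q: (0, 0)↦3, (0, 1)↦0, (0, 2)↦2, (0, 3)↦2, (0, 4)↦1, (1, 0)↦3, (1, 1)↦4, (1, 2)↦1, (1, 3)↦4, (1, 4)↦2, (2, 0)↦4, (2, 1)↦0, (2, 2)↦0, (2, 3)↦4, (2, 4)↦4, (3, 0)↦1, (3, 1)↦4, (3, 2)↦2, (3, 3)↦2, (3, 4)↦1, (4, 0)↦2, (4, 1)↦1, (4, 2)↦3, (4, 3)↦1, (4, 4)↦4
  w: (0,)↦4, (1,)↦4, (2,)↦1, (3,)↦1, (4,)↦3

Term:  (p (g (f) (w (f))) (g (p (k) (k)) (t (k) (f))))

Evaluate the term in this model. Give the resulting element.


value = 1

  f = 4
  f = 4
  (w (f)) = w(4,) = 3
  (g (f) (w (f))) = g(4, 3) = 2
  k = 2
  k = 2
  (p (k) (k)) = p(2, 2) = 0
  k = 2
  f = 4
  (t (k) (f)) = t(2, 4) = 0
  (g (p (k) (k)) (t (k) (f))) = g(0, 0) = 0
  (p (g (f) (w (f))) (g (p (k) (k)) (t (k) (f)))) = p(2, 0) = 1


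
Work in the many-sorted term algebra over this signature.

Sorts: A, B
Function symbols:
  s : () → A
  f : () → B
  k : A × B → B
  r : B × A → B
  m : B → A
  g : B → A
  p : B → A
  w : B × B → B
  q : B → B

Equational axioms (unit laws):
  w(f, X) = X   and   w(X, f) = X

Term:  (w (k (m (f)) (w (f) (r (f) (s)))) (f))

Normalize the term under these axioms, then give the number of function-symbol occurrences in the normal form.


1. (w (k (m (f)) (w (f) (r (f) (s)))) (f))  →  (k (m (f)) (w (f) (r (f) (s))))
2. (k (m (f)) (w (f) (r (f) (s))))  →  (k (m (f)) (r (f) (s)))
normal form: (k (m (f)) (r (f) (s)))

size = 6


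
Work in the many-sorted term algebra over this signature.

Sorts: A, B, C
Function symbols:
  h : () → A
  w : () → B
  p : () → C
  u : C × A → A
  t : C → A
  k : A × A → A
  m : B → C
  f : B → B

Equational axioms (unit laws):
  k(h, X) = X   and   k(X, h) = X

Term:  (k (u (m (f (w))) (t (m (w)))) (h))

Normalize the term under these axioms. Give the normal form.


normal form = (u (m (f (w))) (t (m (w))))

1. (k (u (m (f (w))) (t (m (w)))) (h))  →  (u (m (f (w))) (t (m (w))))


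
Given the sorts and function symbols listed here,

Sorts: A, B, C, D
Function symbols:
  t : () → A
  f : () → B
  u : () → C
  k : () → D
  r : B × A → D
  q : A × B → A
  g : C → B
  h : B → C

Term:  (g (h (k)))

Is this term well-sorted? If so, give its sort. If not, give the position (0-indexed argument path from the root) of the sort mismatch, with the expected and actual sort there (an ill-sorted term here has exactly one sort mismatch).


    (k) : D
  (h (k)) : ✗ arg 0 at [0, 0] has sort D, expected B

ill-sorted at position [0, 0]: expected B, got D


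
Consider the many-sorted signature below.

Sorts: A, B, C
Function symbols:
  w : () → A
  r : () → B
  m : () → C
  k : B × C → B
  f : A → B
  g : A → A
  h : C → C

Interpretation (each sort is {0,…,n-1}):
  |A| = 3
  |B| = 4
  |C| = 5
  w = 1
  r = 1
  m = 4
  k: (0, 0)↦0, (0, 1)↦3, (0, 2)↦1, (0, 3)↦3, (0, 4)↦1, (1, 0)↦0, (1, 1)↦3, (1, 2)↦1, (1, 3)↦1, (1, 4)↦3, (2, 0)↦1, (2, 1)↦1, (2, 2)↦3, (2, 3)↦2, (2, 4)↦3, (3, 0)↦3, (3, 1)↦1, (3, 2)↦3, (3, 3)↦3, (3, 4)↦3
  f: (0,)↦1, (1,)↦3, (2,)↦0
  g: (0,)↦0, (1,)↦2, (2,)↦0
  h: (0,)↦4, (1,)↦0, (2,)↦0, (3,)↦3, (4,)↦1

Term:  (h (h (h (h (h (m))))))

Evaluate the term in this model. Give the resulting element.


value = 0

  m = 4
  (h (m)) = h(4,) = 1
  (h (h (m))) = h(1,) = 0
  (h (h (h (m)))) = h(0,) = 4
  (h (h (h (h (m))))) = h(4,) = 1
  (h (h (h (h (h (m)))))) = h(1,) = 0


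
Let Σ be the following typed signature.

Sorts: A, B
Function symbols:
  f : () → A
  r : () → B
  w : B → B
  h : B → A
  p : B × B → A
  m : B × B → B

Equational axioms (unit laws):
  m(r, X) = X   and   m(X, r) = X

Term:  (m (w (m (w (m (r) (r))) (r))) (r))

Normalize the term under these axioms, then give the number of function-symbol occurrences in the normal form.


size = 3

1. (m (w (m (w (m (r) (r))) (r))) (r))  →  (w (m (w (m (r) (r))) (r)))
2. (w (m (w (m (r) (r))) (r)))  →  (w (w (m (r) (r))))
3. (w (w (m (r) (r))))  →  (w (w (r)))
normal form: (w (w (r)))


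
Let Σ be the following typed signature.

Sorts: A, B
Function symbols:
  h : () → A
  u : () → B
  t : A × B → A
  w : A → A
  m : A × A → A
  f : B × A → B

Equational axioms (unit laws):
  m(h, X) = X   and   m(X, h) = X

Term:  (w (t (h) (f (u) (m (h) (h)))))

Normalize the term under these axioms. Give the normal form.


1. (w (t (h) (f (u) (m (h) (h)))))  →  (w (t (h) (f (u) (h))))

normal form = (w (t (h) (f (u) (h))))


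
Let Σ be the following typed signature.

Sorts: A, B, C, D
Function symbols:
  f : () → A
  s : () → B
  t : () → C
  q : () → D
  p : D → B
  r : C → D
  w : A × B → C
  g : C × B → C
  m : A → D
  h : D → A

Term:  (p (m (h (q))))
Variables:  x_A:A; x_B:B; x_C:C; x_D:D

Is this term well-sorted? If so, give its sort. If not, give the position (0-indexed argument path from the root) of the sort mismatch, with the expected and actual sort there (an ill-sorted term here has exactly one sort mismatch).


well-sorted; sort = B

      (q) : D
    (h (q)) : A
  (m (h (q))) : D
(p (m (h (q)))) : B


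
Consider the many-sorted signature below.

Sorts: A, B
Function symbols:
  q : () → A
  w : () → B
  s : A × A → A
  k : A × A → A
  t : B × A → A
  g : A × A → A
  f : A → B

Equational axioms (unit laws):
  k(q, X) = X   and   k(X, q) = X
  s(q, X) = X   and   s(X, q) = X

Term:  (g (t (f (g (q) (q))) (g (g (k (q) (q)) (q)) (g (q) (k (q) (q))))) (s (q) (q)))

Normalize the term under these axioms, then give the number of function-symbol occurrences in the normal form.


size = 14

1. (g (t (f (g (q) (q))) (g (g (k (q) (q)) (q)) (g (q) (k (q) (q))))) (s (q) (q)))  →  (g (t (f (g (q) (q))) (g (g (q) (q)) (g (q) (k (q) (q))))) (s (q) (q)))
2. (g (t (f (g (q) (q))) (g (g (q) (q)) (g (q) (k (q) (q))))) (s (q) (q)))  →  (g (t (f (g (q) (q))) (g (g (q) (q)) (g (q) (q)))) (s (q) (q)))
3. (g (t (f (g (q) (q))) (g (g (q) (q)) (g (q) (q)))) (s (q) (q)))  →  (g (t (f (g (q) (q))) (g (g (q) (q)) (g (q) (q)))) (q))
normal form: (g (t (f (g (q) (q))) (g (g (q) (q)) (g (q) (q)))) (q))


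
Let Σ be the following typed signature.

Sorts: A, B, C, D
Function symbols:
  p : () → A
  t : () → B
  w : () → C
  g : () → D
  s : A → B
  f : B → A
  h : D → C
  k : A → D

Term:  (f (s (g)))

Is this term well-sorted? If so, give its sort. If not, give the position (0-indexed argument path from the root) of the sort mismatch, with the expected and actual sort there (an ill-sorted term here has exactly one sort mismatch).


    (g) : D
  (s (g)) : ✗ arg 0 at [0, 0] has sort D, expected A

ill-sorted at position [0, 0]: expected A, got D


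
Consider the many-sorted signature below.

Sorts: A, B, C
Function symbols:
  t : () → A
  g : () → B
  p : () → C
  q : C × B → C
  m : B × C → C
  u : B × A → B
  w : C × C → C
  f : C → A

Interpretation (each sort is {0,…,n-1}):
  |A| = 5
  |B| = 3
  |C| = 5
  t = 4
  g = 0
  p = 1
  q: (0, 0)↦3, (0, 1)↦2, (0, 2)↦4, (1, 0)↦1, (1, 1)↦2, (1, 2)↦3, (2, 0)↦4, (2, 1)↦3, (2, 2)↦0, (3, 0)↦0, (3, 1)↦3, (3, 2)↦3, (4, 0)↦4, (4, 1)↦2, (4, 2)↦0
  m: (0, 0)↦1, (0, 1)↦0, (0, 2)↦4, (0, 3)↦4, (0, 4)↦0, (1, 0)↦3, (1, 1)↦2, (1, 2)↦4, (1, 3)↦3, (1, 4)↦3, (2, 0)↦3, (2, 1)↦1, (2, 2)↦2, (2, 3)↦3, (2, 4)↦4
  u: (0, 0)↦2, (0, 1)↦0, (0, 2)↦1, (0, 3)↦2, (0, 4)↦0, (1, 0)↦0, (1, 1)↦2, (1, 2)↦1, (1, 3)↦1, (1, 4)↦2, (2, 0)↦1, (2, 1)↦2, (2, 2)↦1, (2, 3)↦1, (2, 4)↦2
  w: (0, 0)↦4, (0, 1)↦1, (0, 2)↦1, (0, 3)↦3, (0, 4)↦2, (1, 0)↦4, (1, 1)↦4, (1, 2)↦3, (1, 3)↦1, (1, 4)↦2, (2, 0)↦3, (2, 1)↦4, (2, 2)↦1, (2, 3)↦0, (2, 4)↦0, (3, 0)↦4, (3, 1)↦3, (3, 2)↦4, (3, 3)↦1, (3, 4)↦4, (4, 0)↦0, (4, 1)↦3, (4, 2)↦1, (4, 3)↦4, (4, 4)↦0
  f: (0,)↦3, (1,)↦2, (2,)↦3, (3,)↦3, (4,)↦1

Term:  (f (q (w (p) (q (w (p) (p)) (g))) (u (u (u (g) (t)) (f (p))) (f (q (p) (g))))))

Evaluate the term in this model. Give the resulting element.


value = 3

  p = 1
  p = 1
  p = 1
  (w (p) (p)) = w(1, 1) = 4
  g = 0
  (q (w (p) (p)) (g)) = q(4, 0) = 4
  (w (p) (q (w (p) (p)) (g))) = w(1, 4) = 2
  g = 0
  t = 4
  (u (g) (t)) = u(0, 4) = 0
  p = 1
  (f (p)) = f(1,) = 2
  (u (u (g) (t)) (f (p))) = u(0, 2) = 1
  p = 1
  g = 0
  (q (p) (g)) = q(1, 0) = 1
  (f (q (p) (g))) = f(1,) = 2
  (u (u (u (g) (t)) (f (p))) (f (q (p) (g)))) = u(1, 2) = 1
  (q (w (p) (q (w (p) (p)) (g))) (u (u (u (g) (t)) (f (p))) (f (q (p) (g))))) = q(2, 1) = 3
  (f (q (w (p) (q (w (p) (p)) (g))) (u (u (u (g) (t)) (f (p))) (f (q (p) (g)))))) = f(3,) = 3


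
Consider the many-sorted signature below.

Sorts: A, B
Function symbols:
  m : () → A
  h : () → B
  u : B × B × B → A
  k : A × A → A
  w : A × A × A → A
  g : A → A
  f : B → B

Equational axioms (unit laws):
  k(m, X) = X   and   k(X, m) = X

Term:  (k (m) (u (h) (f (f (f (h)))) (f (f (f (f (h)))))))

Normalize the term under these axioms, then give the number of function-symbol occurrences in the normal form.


1. (k (m) (u (h) (f (f (f (h)))) (f (f (f (f (h)))))))  →  (u (h) (f (f (f (h)))) (f (f (f (f (h))))))
normal form: (u (h) (f (f (f (h)))) (f (f (f (f (h))))))

size = 11


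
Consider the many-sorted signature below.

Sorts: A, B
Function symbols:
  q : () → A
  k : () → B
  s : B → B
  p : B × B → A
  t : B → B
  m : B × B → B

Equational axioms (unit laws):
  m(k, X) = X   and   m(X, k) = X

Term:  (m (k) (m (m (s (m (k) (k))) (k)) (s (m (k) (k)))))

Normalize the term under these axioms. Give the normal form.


1. (m (k) (m (m (s (m (k) (k))) (k)) (s (m (k) (k)))))  →  (m (m (s (m (k) (k))) (k)) (s (m (k) (k))))
2. (m (m (s (m (k) (k))) (k)) (s (m (k) (k))))  →  (m (s (m (k) (k))) (s (m (k) (k))))
3. (m (s (m (k) (k))) (s (m (k) (k))))  →  (m (s (k)) (s (m (k) (k))))
4. (m (s (k)) (s (m (k) (k))))  →  (m (s (k)) (s (k)))

normal form = (m (s (k)) (s (k)))


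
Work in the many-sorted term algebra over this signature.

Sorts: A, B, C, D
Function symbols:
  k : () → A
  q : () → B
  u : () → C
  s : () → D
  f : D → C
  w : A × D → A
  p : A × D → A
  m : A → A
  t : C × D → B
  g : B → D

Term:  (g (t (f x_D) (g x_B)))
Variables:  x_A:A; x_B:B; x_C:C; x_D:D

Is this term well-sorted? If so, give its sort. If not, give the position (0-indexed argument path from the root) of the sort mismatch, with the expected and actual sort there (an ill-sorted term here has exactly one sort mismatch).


      x_D : D
    (f x_D) : C
      x_B : B
    (g x_B) : D
  (t (f x_D) (g x_B)) : B
(g (t (f x_D) (g x_B))) : D

well-sorted; sort = D


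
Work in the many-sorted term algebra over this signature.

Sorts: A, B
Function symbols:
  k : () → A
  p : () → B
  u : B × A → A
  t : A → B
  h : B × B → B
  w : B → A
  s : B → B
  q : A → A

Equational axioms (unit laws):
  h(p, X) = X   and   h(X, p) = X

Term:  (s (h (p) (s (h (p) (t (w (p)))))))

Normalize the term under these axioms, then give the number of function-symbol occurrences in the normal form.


1. (s (h (p) (s (h (p) (t (w (p)))))))  →  (s (s (h (p) (t (w (p))))))
2. (s (s (h (p) (t (w (p))))))  →  (s (s (t (w (p)))))
normal form: (s (s (t (w (p)))))

size = 5


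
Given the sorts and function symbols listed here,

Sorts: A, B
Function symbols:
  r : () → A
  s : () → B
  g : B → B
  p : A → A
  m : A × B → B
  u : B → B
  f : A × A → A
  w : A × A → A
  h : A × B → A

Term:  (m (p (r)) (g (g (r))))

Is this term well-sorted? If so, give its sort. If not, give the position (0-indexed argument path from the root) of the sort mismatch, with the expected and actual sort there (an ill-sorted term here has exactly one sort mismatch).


    (r) : A
  (p (r)) : A
      (r) : A
    (g (r)) : ✗ arg 0 at [1, 0, 0] has sort A, expected B

ill-sorted at position [1, 0, 0]: expected B, got A


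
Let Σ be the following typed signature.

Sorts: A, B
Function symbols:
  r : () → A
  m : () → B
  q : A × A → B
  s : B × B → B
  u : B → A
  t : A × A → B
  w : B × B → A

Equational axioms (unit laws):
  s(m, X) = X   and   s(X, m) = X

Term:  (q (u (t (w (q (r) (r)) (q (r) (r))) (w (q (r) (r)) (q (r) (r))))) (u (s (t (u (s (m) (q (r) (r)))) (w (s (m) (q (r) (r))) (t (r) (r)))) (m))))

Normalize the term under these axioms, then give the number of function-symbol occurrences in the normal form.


1. (q (u (t (w (q (r) (r)) (q (r) (r))) (w (q (r) (r)) (q (r) (r))))) (u (s (t (u (s (m) (q (r) (r)))) (w (s (m) (q (r) (r))) (t (r) (r)))) (m))))  →  (q (u (t (w (q (r) (r)) (q (r) (r))) (w (q (r) (r)) (q (r) (r))))) (u (t (u (s (m) (q (r) (r)))) (w (s (m) (q (r) (r))) (t (r) (r))))))
2. (q (u (t (w (q (r) (r)) (q (r) (r))) (w (q (r) (r)) (q (r) (r))))) (u (t (u (s (m) (q (r) (r)))) (w (s (m) (q (r) (r))) (t (r) (r))))))  →  (q (u (t (w (q (r) (r)) (q (r) (r))) (w (q (r) (r)) (q (r) (r))))) (u (t (u (q (r) (r))) (w (s (m) (q (r) (r))) (t (r) (r))))))
3. (q (u (t (w (q (r) (r)) (q (r) (r))) (w (q (r) (r)) (q (r) (r))))) (u (t (u (q (r) (r))) (w (s (m) (q (r) (r))) (t (r) (r))))))  →  (q (u (t (w (q (r) (r)) (q (r) (r))) (w (q (r) (r)) (q (r) (r))))) (u (t (u (q (r) (r))) (w (q (r) (r)) (t (r) (r))))))
normal form: (q (u (t (w (q (r) (r)) (q (r) (r))) (w (q (r) (r)) (q (r) (r))))) (u (t (u (q (r) (r))) (w (q (r) (r)) (t (r) (r))))))

size = 30


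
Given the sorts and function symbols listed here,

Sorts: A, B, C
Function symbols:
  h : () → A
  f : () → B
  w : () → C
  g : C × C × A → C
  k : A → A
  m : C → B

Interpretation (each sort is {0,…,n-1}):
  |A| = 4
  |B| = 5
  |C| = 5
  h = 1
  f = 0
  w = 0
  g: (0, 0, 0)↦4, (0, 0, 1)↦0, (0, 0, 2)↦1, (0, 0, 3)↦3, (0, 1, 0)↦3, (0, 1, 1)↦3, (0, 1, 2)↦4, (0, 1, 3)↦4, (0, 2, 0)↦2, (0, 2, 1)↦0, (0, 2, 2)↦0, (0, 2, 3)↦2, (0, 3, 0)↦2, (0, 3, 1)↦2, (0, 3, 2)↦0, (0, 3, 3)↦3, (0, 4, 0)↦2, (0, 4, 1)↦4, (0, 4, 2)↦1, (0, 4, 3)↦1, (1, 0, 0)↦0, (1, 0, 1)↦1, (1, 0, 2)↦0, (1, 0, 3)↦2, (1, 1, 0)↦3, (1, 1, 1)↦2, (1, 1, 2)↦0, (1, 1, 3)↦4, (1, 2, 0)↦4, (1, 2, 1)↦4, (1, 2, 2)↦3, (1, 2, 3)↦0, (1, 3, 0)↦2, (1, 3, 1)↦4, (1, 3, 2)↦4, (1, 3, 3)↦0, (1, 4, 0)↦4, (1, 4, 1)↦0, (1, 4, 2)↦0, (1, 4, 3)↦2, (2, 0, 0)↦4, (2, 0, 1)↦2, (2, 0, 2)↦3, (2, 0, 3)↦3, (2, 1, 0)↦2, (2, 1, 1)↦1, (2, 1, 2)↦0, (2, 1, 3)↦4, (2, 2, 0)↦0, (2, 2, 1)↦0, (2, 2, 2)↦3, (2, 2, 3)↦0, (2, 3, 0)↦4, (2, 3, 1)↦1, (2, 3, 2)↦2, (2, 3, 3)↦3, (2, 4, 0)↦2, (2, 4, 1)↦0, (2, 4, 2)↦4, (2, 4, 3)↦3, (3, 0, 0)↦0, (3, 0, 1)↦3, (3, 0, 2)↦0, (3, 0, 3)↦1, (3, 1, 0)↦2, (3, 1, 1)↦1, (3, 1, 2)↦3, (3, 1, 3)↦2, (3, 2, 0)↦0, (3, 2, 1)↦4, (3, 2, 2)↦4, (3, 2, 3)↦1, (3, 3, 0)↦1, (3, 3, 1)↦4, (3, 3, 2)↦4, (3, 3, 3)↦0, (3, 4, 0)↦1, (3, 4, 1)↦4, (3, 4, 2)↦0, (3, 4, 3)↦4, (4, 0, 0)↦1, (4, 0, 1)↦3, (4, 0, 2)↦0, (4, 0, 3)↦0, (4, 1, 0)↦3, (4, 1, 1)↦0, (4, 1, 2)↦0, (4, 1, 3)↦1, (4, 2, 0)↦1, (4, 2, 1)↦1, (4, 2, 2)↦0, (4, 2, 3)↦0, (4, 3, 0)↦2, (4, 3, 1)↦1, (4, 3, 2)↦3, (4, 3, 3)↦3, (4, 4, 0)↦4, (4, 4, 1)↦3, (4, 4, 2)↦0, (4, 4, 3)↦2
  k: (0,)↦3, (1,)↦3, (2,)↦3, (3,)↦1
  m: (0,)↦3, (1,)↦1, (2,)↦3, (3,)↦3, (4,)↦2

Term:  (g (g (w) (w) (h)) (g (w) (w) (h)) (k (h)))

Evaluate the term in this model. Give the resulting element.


  w = 0
  w = 0
  h = 1
  (g (w) (w) (h)) = g(0, 0, 1) = 0
  w = 0
  w = 0
  h = 1
  (g (w) (w) (h)) = g(0, 0, 1) = 0
  h = 1
  (k (h)) = k(1,) = 3
  (g (g (w) (w) (h)) (g (w) (w) (h)) (k (h))) = g(0, 0, 3) = 3

value = 3


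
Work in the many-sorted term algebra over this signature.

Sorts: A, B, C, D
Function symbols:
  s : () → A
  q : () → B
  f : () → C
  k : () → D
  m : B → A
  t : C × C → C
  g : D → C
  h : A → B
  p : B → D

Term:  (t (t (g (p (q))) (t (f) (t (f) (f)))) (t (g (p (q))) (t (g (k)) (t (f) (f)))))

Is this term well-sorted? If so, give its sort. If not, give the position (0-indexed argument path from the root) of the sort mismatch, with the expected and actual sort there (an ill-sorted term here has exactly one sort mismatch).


        (q) : B
      (p (q)) : D
    (g (p (q))) : C
      (f) : C
        (f) : C
        (f) : C
      (t (f) (f)) : C
    (t (f) (t (f) (f))) : C
  (t (g (p (q))) (t (f) (t (f) (f)))) : C
        (q) : B
      (p (q)) : D
    (g (p (q))) : C
        (k) : D
      (g (k)) : C
        (f) : C
        (f) : C
      (t (f) (f)) : C
    (t (g (k)) (t (f) (f))) : C
  (t (g (p (q))) (t (g (k)) (t (f) (f)))) : C
(t (t (g (p (q))) (t (f) (t (f) (f)))) (t (g (p (q))) (t (g (k)) (t (f) (f))))) : C

well-sorted; sort = C


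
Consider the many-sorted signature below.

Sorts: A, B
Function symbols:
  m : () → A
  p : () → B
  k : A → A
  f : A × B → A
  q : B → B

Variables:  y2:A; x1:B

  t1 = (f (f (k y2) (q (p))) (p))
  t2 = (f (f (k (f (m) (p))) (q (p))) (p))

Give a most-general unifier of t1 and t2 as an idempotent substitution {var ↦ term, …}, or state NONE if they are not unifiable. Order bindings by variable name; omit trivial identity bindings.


{y2 ↦ (f (m) (p))}


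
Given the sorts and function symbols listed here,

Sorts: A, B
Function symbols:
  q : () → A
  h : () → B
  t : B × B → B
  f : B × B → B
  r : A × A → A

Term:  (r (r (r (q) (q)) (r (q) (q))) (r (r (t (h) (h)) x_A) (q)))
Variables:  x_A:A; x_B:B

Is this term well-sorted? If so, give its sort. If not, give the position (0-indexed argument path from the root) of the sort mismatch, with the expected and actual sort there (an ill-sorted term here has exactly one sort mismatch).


ill-sorted at position [1, 0, 0]: expected A, got B

      (q) : A
      (q) : A
    (r (q) (q)) : A
      (q) : A
      (q) : A
    (r (q) (q)) : A
  (r (r (q) (q)) (r (q) (q))) : A
        (h) : B
        (h) : B
      (t (h) (h)) : B
      x_A : A
    (r (t (h) (h)) x_A) : ✗ arg 0 at [1, 0, 0] has sort B, expected A
    (q) : A


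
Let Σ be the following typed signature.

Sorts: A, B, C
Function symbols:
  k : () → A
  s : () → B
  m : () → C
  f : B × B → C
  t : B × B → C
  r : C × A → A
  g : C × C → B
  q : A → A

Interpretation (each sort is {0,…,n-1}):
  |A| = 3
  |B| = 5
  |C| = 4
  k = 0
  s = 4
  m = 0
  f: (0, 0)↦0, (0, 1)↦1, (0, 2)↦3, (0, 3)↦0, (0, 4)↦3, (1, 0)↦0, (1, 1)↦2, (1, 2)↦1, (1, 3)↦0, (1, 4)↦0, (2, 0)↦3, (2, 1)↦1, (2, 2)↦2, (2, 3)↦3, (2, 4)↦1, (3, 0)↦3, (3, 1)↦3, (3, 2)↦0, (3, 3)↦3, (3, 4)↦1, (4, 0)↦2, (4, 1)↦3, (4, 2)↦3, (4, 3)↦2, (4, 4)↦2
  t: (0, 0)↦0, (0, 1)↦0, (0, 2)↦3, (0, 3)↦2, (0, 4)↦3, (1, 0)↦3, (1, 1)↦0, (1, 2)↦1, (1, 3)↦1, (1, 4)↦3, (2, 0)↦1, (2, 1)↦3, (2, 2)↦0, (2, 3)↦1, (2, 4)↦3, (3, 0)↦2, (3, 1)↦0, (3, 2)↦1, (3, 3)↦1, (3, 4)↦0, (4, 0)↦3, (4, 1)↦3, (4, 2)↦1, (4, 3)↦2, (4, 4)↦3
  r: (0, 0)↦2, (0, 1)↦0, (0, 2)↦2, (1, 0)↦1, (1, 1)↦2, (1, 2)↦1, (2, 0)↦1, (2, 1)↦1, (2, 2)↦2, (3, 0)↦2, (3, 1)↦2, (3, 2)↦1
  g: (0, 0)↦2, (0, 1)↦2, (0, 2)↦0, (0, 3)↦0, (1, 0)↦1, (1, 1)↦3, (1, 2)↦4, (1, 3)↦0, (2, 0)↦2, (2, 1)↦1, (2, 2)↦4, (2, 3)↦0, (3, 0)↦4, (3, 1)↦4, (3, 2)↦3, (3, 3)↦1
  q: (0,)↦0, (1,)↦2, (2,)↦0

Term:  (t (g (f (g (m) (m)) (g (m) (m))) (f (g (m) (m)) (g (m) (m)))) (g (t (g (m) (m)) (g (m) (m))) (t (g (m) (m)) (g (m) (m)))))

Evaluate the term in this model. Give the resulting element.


value = 1

  m = 0
  m = 0
  (g (m) (m)) = g(0, 0) = 2
  m = 0
  m = 0
  (g (m) (m)) = g(0, 0) = 2
  (f (g (m) (m)) (g (m) (m))) = f(2, 2) = 2
  m = 0
  m = 0
  (g (m) (m)) = g(0, 0) = 2
  m = 0
  m = 0
  (g (m) (m)) = g(0, 0) = 2
  (f (g (m) (m)) (g (m) (m))) = f(2, 2) = 2
  (g (f (g (m) (m)) (g (m) (m))) (f (g (m) (m)) (g (m) (m)))) = g(2, 2) = 4
  m = 0
  m = 0
  (g (m) (m)) = g(0, 0) = 2
  m = 0
  m = 0
  (g (m) (m)) = g(0, 0) = 2
  (t (g (m) (m)) (g (m) (m))) = t(2, 2) = 0
  m = 0
  m = 0
  (g (m) (m)) = g(0, 0) = 2
  m = 0
  m = 0
  (g (m) (m)) = g(0, 0) = 2
  (t (g (m) (m)) (g (m) (m))) = t(2, 2) = 0
  (g (t (g (m) (m)) (g (m) (m))) (t (g (m) (m)) (g (m) (m)))) = g(0, 0) = 2
  (t (g (f (g (m) (m)) (g (m) (m))) (f (g (m) (m)) (g (m) (m)))) (g (t (g (m) (m)) (g (m) (m))) (t (g (m) (m)) (g (m) (m))))) = t(4, 2) = 1


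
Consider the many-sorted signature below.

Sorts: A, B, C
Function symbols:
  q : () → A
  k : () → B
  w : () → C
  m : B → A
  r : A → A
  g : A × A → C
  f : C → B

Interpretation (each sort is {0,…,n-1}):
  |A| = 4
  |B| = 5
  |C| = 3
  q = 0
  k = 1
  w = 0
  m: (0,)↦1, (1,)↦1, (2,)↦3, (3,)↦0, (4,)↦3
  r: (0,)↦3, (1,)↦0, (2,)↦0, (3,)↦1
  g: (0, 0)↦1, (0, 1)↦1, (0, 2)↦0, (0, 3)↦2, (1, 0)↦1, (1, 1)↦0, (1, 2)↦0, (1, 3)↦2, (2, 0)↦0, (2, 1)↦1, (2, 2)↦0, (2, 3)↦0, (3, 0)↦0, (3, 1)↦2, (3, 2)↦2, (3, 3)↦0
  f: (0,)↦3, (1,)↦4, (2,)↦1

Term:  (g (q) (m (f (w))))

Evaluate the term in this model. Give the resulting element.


  q = 0
  w = 0
  (f (w)) = f(0,) = 3
  (m (f (w))) = m(3,) = 0
  (g (q) (m (f (w)))) = g(0, 0) = 1

value = 1


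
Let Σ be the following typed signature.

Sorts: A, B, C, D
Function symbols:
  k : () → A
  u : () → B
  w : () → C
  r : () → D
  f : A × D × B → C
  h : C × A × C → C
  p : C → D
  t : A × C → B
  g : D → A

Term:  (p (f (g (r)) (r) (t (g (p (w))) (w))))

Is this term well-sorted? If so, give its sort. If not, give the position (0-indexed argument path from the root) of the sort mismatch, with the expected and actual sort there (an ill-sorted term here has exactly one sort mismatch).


      (r) : D
    (g (r)) : A
    (r) : D
          (w) : C
        (p (w)) : D
      (g (p (w))) : A
      (w) : C
    (t (g (p (w))) (w)) : B
  (f (g (r)) (r) (t (g (p (w))) (w))) : C
(p (f (g (r)) (r) (t (g (p (w))) (w)))) : D

well-sorted; sort = D


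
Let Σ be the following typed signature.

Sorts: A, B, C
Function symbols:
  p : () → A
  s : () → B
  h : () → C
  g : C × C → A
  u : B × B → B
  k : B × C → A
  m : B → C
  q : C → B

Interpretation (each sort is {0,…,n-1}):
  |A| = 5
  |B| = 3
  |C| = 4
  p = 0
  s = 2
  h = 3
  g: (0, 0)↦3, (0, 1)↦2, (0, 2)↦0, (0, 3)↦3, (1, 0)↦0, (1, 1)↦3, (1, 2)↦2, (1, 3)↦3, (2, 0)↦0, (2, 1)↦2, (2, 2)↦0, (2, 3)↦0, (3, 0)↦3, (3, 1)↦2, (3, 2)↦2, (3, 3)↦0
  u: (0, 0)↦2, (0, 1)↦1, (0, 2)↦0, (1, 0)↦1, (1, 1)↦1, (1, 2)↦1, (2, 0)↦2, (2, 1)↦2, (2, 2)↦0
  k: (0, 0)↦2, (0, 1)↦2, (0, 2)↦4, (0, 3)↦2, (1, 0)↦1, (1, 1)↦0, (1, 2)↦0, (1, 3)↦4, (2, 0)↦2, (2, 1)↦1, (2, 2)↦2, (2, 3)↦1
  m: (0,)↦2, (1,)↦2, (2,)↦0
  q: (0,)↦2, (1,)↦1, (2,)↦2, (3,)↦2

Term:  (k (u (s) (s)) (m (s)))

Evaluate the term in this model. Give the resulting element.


value = 2

  s = 2
  s = 2
  (u (s) (s)) = u(2, 2) = 0
  s = 2
  (m (s)) = m(2,) = 0
  (k (u (s) (s)) (m (s))) = k(0, 0) = 2


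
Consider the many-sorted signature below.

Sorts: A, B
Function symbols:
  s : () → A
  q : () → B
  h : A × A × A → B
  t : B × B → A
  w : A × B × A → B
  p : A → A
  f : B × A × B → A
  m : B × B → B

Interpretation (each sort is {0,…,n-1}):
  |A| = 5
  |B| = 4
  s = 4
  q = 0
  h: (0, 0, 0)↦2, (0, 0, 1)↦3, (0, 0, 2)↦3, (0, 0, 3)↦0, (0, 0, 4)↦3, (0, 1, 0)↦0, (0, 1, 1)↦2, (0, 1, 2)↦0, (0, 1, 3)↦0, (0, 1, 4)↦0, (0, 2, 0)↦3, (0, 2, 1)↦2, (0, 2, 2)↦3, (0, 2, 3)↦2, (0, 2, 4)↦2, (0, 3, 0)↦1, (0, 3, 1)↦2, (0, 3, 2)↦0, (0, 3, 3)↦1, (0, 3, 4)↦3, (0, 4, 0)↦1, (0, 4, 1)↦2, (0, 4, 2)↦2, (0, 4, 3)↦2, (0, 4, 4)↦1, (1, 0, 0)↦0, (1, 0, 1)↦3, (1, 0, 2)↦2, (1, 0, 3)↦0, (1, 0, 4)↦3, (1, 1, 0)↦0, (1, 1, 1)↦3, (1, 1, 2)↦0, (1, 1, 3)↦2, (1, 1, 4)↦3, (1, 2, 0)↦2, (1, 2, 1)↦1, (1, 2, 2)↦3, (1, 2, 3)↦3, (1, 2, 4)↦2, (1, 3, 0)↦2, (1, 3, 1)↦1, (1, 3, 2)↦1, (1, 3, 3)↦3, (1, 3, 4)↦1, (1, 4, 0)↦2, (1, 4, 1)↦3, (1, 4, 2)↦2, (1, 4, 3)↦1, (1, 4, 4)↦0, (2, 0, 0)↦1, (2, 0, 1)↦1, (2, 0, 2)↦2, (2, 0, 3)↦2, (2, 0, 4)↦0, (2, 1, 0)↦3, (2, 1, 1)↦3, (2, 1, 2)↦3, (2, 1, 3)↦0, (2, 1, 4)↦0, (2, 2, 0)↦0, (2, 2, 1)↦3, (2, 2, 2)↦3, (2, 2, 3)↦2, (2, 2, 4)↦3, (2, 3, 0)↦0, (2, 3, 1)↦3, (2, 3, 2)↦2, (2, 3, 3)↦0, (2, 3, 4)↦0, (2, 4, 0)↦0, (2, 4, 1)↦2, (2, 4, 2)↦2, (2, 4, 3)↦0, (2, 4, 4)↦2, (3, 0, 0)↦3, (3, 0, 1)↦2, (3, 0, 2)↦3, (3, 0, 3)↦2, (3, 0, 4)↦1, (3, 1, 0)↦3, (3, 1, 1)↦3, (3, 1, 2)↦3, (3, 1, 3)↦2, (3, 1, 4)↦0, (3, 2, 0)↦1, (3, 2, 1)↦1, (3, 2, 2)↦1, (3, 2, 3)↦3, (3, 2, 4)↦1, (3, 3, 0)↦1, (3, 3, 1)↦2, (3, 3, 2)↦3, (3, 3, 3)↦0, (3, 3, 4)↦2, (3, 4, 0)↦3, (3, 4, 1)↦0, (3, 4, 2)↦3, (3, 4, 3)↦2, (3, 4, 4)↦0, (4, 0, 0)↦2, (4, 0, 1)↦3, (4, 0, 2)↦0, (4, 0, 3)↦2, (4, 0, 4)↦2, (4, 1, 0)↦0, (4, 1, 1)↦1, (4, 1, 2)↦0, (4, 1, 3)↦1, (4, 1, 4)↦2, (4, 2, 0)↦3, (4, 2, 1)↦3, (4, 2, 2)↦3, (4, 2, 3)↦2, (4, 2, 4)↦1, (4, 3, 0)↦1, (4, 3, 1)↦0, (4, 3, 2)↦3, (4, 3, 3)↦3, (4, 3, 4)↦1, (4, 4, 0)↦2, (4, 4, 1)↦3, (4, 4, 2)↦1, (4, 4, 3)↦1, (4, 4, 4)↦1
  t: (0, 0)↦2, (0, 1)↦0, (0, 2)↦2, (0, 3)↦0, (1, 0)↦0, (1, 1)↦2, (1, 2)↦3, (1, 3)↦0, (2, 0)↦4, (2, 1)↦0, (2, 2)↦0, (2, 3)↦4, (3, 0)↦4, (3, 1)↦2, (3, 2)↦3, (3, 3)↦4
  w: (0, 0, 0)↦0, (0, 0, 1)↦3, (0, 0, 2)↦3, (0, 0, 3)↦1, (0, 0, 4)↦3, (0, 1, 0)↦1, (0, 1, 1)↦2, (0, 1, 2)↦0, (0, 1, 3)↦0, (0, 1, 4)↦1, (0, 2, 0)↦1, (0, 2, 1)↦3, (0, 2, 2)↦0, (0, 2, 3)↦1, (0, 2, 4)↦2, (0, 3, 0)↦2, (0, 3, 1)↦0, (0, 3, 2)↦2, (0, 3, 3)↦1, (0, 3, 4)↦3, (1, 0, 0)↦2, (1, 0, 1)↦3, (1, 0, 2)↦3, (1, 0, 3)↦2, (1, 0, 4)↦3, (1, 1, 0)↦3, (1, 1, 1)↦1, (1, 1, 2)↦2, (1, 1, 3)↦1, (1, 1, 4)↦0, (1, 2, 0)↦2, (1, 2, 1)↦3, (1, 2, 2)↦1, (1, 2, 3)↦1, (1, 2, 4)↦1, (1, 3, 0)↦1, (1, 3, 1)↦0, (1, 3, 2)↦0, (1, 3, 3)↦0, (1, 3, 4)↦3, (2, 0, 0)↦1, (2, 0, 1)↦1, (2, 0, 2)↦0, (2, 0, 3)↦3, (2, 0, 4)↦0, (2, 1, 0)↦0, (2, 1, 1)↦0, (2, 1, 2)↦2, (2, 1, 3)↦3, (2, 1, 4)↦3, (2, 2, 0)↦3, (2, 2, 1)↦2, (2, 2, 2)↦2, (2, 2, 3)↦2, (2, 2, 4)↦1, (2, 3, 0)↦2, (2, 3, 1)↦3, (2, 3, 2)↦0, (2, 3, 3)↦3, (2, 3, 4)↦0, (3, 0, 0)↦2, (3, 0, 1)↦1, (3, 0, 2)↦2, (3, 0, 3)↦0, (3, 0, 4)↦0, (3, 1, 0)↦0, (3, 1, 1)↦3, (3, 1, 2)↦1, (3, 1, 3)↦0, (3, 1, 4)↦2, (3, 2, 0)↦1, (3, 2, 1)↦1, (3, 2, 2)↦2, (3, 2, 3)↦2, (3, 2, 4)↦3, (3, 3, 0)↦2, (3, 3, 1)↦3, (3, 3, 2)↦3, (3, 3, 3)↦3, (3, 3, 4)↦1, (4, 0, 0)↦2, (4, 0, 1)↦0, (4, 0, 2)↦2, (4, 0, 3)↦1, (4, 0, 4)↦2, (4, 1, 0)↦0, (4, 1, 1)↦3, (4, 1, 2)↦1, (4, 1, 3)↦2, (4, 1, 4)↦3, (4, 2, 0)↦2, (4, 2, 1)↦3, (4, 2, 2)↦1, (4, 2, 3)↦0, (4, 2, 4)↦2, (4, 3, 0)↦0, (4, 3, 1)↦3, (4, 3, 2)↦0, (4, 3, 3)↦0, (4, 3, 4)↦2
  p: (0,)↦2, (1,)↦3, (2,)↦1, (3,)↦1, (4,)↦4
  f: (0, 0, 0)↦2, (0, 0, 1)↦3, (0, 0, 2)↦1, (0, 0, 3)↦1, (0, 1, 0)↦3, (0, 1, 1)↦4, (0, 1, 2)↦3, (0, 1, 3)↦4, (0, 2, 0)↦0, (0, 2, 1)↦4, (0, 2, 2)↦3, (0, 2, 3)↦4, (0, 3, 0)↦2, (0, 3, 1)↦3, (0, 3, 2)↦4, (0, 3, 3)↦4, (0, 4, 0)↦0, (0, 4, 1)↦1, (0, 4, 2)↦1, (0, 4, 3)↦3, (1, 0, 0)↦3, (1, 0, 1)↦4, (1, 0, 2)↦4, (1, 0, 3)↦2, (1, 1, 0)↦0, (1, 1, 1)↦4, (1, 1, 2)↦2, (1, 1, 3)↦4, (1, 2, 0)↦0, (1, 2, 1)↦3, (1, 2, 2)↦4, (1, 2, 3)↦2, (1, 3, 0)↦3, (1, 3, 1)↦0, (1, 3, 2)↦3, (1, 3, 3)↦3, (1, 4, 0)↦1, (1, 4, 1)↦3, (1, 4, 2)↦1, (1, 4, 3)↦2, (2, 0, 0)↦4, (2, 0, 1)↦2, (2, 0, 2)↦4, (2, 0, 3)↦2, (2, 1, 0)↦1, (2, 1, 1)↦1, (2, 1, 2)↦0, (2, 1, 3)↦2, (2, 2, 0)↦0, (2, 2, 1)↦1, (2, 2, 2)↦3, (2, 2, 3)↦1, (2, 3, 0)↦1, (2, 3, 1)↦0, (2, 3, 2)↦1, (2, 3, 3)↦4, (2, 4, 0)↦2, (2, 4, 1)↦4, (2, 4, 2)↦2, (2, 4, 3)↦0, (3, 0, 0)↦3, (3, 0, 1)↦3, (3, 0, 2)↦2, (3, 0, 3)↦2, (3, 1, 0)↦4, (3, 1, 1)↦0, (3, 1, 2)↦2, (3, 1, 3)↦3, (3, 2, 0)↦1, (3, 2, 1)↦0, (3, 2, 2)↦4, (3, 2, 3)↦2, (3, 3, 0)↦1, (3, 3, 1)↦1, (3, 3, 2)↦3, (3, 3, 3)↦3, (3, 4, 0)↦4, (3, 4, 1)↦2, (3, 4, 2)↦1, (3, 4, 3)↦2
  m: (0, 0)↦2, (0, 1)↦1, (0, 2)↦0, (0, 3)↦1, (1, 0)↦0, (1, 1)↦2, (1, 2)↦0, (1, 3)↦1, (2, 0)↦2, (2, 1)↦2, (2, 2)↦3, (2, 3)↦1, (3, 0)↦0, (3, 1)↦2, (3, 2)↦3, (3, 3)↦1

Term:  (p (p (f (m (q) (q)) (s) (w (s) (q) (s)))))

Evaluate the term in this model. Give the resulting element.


value = 3

  q = 0
  q = 0
  (m (q) (q)) = m(0, 0) = 2
  s = 4
  s = 4
  q = 0
  s = 4
  (w (s) (q) (s)) = w(4, 0, 4) = 2
  (f (m (q) (q)) (s) (w (s) (q) (s))) = f(2, 4, 2) = 2
  (p (f (m (q) (q)) (s) (w (s) (q) (s)))) = p(2,) = 1
  (p (p (f (m (q) (q)) (s) (w (s) (q) (s))))) = p(1,) = 3


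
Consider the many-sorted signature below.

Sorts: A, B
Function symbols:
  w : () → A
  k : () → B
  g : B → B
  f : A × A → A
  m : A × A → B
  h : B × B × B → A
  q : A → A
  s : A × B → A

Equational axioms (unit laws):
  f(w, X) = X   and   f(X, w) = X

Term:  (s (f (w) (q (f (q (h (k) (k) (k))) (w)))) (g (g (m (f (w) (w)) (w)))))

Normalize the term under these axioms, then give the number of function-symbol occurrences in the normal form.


1. (s (f (w) (q (f (q (h (k) (k) (k))) (w)))) (g (g (m (f (w) (w)) (w)))))  →  (s (q (f (q (h (k) (k) (k))) (w))) (g (g (m (f (w) (w)) (w)))))
2. (s (q (f (q (h (k) (k) (k))) (w))) (g (g (m (f (w) (w)) (w)))))  →  (s (q (q (h (k) (k) (k)))) (g (g (m (f (w) (w)) (w)))))
3. (s (q (q (h (k) (k) (k)))) (g (g (m (f (w) (w)) (w)))))  →  (s (q (q (h (k) (k) (k)))) (g (g (m (w) (w)))))
normal form: (s (q (q (h (k) (k) (k)))) (g (g (m (w) (w)))))

size = 12


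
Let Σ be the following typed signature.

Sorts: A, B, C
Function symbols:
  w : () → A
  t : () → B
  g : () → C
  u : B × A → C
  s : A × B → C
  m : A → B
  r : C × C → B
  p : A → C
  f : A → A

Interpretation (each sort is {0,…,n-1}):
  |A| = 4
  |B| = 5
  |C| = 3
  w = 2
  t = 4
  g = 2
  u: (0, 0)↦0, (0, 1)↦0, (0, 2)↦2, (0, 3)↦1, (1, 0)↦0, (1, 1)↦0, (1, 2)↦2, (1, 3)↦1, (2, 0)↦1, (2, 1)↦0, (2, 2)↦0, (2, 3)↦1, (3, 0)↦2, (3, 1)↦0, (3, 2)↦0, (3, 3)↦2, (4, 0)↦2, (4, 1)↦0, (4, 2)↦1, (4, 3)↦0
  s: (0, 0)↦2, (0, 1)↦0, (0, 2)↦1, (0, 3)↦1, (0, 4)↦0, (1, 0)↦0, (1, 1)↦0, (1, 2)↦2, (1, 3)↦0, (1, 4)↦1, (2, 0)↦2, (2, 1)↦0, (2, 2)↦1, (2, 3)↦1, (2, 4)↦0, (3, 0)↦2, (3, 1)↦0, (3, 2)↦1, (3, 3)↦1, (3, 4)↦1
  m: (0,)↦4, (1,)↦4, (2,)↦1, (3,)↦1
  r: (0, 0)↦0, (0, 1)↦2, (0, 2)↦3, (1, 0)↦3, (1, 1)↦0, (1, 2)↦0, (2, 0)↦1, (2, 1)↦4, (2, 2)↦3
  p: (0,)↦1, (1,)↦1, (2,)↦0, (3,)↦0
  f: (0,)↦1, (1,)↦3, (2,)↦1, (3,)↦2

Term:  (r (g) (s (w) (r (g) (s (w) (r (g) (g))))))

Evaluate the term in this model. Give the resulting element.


value = 1

  g = 2
  w = 2
  g = 2
  w = 2
  g = 2
  g = 2
  (r (g) (g)) = r(2, 2) = 3
  (s (w) (r (g) (g))) = s(2, 3) = 1
  (r (g) (s (w) (r (g) (g)))) = r(2, 1) = 4
  (s (w) (r (g) (s (w) (r (g) (g))))) = s(2, 4) = 0
  (r (g) (s (w) (r (g) (s (w) (r (g) (g)))))) = r(2, 0) = 1


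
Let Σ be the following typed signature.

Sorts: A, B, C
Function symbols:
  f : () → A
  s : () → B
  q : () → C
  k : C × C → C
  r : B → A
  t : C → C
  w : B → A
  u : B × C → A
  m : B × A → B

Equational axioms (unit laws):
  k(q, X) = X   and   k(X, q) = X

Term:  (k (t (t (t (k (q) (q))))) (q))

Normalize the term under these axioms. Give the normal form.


normal form = (t (t (t (q))))

1. (k (t (t (t (k (q) (q))))) (q))  →  (t (t (t (k (q) (q)))))
2. (t (t (t (k (q) (q)))))  →  (t (t (t (q))))
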